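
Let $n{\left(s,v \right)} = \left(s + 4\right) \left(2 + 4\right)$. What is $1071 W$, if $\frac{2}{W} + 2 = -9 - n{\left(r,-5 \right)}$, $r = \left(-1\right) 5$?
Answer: $- \frac{2142}{5} \approx -428.4$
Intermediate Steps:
$r = -5$
$n{\left(s,v \right)} = 24 + 6 s$ ($n{\left(s,v \right)} = \left(4 + s\right) 6 = 24 + 6 s$)
$W = - \frac{2}{5}$ ($W = \frac{2}{-2 - \left(33 - 30\right)} = \frac{2}{-2 - 3} = \frac{2}{-5} = 2 \left(- \frac{1}{5}\right) = - \frac{2}{5} \approx -0.4$)
$1071 W = 1071 \left(- \frac{2}{5}\right) = - \frac{2142}{5}$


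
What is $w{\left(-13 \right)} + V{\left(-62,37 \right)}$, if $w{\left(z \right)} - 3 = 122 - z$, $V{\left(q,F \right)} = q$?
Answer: $76$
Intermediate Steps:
$w{\left(z \right)} = 125 - z$ ($w{\left(z \right)} = 3 - \left(-122 + z\right) = 125 - z$)
$w{\left(-13 \right)} + V{\left(-62,37 \right)} = \left(125 - -13\right) - 62 = \left(125 + 13\right) - 62 = 138 - 62 = 76$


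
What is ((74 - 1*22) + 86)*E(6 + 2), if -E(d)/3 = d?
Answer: -3312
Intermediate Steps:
E(d) = -3*d
((74 - 1*22) + 86)*E(6 + 2) = ((74 - 1*22) + 86)*(-3*(6 + 2)) = ((74 - 22) + 86)*(-3*8) = (52 + 86)*(-24) = 138*(-24) = -3312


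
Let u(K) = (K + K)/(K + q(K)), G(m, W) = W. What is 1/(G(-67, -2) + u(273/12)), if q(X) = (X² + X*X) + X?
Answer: -95/186 ≈ -0.51075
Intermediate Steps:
q(X) = X + 2*X² (q(X) = (X² + X²) + X = 2*X² + X = X + 2*X²)
u(K) = 2*K/(K + K*(1 + 2*K)) (u(K) = (K + K)/(K + K*(1 + 2*K)) = (2*K)/(K + K*(1 + 2*K)) = 2*K/(K + K*(1 + 2*K)))
1/(G(-67, -2) + u(273/12)) = 1/(-2 + 1/(1 + 273/12)) = 1/(-2 + 1/(1 + 273*(1/12))) = 1/(-2 + 1/(1 + 91/4)) = 1/(-2 + 1/(95/4)) = 1/(-2 + 4/95) = 1/(-186/95) = -95/186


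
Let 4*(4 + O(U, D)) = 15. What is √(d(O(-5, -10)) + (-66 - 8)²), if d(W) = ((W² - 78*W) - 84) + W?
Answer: √86581/4 ≈ 73.562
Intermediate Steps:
O(U, D) = -¼ (O(U, D) = -4 + (¼)*15 = -4 + 15/4 = -¼)
d(W) = -84 + W² - 77*W (d(W) = (-84 + W² - 78*W) + W = -84 + W² - 77*W)
√(d(O(-5, -10)) + (-66 - 8)²) = √((-84 + (-¼)² - 77*(-¼)) + (-66 - 8)²) = √((-84 + 1/16 + 77/4) + (-74)²) = √(-1035/16 + 5476) = √(86581/16) = √86581/4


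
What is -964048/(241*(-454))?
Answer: 482024/54707 ≈ 8.8110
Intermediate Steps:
-964048/(241*(-454)) = -964048/(-109414) = -964048*(-1/109414) = 482024/54707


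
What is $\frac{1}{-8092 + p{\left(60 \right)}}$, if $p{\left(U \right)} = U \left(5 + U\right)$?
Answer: $- \frac{1}{4192} \approx -0.00023855$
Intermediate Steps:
$\frac{1}{-8092 + p{\left(60 \right)}} = \frac{1}{-8092 + 60 \left(5 + 60\right)} = \frac{1}{-8092 + 60 \cdot 65} = \frac{1}{-8092 + 3900} = \frac{1}{-4192} = - \frac{1}{4192}$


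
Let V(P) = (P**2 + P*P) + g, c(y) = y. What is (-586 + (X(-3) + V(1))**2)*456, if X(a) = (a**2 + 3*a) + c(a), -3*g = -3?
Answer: -267216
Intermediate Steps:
g = 1 (g = -1/3*(-3) = 1)
X(a) = a**2 + 4*a (X(a) = (a**2 + 3*a) + a = a**2 + 4*a)
V(P) = 1 + 2*P**2 (V(P) = (P**2 + P*P) + 1 = (P**2 + P**2) + 1 = 2*P**2 + 1 = 1 + 2*P**2)
(-586 + (X(-3) + V(1))**2)*456 = (-586 + (-3*(4 - 3) + (1 + 2*1**2))**2)*456 = (-586 + (-3*1 + (1 + 2*1))**2)*456 = (-586 + (-3 + (1 + 2))**2)*456 = (-586 + (-3 + 3)**2)*456 = (-586 + 0**2)*456 = (-586 + 0)*456 = -586*456 = -267216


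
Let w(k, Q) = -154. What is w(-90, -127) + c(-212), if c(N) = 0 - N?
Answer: 58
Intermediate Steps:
c(N) = -N
w(-90, -127) + c(-212) = -154 - 1*(-212) = -154 + 212 = 58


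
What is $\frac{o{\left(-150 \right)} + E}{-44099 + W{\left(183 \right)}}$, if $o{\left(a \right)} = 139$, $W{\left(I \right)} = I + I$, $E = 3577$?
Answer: $- \frac{3716}{43733} \approx -0.08497$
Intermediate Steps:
$W{\left(I \right)} = 2 I$
$\frac{o{\left(-150 \right)} + E}{-44099 + W{\left(183 \right)}} = \frac{139 + 3577}{-44099 + 2 \cdot 183} = \frac{3716}{-44099 + 366} = \frac{3716}{-43733} = 3716 \left(- \frac{1}{43733}\right) = - \frac{3716}{43733}$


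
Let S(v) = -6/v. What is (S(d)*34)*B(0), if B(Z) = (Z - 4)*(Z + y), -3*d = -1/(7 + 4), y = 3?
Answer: 80784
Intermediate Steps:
d = 1/33 (d = -(-1)/(3*(7 + 4)) = -(-1)/(3*11) = -⅓*(-1/11) = 1/33 ≈ 0.030303)
B(Z) = (-4 + Z)*(3 + Z) (B(Z) = (Z - 4)*(Z + 3) = (-4 + Z)*(3 + Z))
(S(d)*34)*B(0) = (-6/1/33*34)*(-12 + 0² - 1*0) = (-6*33*34)*(-12 + 0 + 0) = -198*34*(-12) = -6732*(-12) = 80784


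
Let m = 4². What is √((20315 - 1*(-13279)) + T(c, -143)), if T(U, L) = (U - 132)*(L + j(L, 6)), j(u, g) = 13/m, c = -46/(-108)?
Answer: √271134546/72 ≈ 228.70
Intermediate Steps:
m = 16
c = 23/54 (c = -46*(-1/108) = 23/54 ≈ 0.42593)
j(u, g) = 13/16
T(U, L) = (-132 + U)*(13/16 + L) (T(U, L) = (U - 132)*(L + 13/16) = (-132 + U)*(13/16 + L))
√((20315 - 1*(-13279)) + T(c, -143)) = √((20315 - 1*(-13279)) + (-429/4 - 132*(-143) + (13/16)*(23/54) - 143*23/54)) = √((20315 + 13279) + (-429/4 + 18876 + 299/864 - 3289/54)) = √(33594 + 16163875/864) = √(45189091/864) = √271134546/72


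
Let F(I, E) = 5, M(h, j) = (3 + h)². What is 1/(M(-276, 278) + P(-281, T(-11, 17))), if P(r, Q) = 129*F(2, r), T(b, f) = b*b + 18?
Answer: 1/75174 ≈ 1.3302e-5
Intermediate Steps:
T(b, f) = 18 + b² (T(b, f) = b² + 18 = 18 + b²)
P(r, Q) = 645 (P(r, Q) = 129*5 = 645)
1/(M(-276, 278) + P(-281, T(-11, 17))) = 1/((3 - 276)² + 645) = 1/((-273)² + 645) = 1/(74529 + 645) = 1/75174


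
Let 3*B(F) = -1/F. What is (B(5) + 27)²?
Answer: 163216/225 ≈ 725.40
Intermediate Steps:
B(F) = -1/(3*F) (B(F) = (-1/F)/3 = -1/(3*F))
(B(5) + 27)² = (-⅓/5 + 27)² = (-⅓*⅕ + 27)² = (-1/15 + 27)² = (404/15)² = 163216/225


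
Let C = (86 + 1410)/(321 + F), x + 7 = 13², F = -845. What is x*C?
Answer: -60588/131 ≈ -462.50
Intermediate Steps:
x = 162 (x = -7 + 13² = -7 + 169 = 162)
C = -374/131 (C = (86 + 1410)/(321 - 845) = 1496/(-524) = 1496*(-1/524) = -374/131 ≈ -2.8550)
x*C = 162*(-374/131) = -60588/131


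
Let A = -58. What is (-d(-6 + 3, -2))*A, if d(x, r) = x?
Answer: -174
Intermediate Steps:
(-d(-6 + 3, -2))*A = -(-6 + 3)*(-58) = -1*(-3)*(-58) = 3*(-58) = -174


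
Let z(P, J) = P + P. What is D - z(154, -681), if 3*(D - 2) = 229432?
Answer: 228514/3 ≈ 76171.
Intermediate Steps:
z(P, J) = 2*P
D = 229438/3 (D = 2 + (⅓)*229432 = 2 + 229432/3 = 229438/3 ≈ 76479.)
D - z(154, -681) = 229438/3 - 2*154 = 229438/3 - 1*308 = 229438/3 - 308 = 228514/3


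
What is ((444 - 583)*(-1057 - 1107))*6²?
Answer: 10828656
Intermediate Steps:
((444 - 583)*(-1057 - 1107))*6² = -139*(-2164)*36 = 300796*36 = 10828656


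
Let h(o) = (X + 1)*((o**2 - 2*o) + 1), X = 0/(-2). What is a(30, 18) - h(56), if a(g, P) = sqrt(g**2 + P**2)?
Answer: -3025 + 6*sqrt(34) ≈ -2990.0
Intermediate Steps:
X = 0 (X = 0*(-1/2) = 0)
a(g, P) = sqrt(P**2 + g**2)
h(o) = 1 + o**2 - 2*o (h(o) = (0 + 1)*((o**2 - 2*o) + 1) = 1*(1 + o**2 - 2*o) = 1 + o**2 - 2*o)
a(30, 18) - h(56) = sqrt(18**2 + 30**2) - (1 + 56**2 - 2*56) = sqrt(324 + 900) - (1 + 3136 - 112) = sqrt(1224) - 1*3025 = 6*sqrt(34) - 3025 = -3025 + 6*sqrt(34)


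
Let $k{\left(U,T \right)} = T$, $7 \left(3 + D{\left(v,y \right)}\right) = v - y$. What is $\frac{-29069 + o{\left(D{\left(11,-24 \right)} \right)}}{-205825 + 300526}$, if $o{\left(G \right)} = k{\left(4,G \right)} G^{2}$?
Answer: $- \frac{9687}{31567} \approx -0.30687$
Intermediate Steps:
$D{\left(v,y \right)} = -3 - \frac{y}{7} + \frac{v}{7}$ ($D{\left(v,y \right)} = -3 + \frac{v - y}{7} = -3 + \left(- \frac{y}{7} + \frac{v}{7}\right) = -3 - \frac{y}{7} + \frac{v}{7}$)
$o{\left(G \right)} = G^{3}$ ($o{\left(G \right)} = G G^{2} = G^{3}$)
$\frac{-29069 + o{\left(D{\left(11,-24 \right)} \right)}}{-205825 + 300526} = \frac{-29069 + \left(-3 - - \frac{24}{7} + \frac{1}{7} \cdot 11\right)^{3}}{-205825 + 300526} = \frac{-29069 + \left(-3 + \frac{24}{7} + \frac{11}{7}\right)^{3}}{94701} = \left(-29069 + 2^{3}\right) \frac{1}{94701} = \left(-29069 + 8\right) \frac{1}{94701} = \left(-29061\right) \frac{1}{94701} = - \frac{9687}{31567}$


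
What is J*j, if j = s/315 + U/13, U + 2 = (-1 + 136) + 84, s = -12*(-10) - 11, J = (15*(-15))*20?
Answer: -6977200/91 ≈ -76673.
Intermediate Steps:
J = -4500 (J = -225*20 = -4500)
s = 109 (s = 120 - 11 = 109)
U = 217 (U = -2 + ((-1 + 136) + 84) = -2 + (135 + 84) = -2 + 219 = 217)
j = 69772/4095 (j = 109/315 + 217/13 = 69772/4095 ≈ 17.038)
J*j = -4500*69772/4095 = -6977200/91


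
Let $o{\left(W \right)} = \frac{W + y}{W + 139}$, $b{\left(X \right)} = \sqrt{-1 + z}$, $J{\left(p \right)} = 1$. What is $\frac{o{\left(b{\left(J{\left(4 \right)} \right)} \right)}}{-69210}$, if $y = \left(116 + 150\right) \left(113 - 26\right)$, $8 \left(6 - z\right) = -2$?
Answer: $- \frac{1429659}{594152470} + \frac{23003 \sqrt{21}}{2673686115} \approx -0.0023668$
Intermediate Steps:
$z = \frac{25}{4}$ ($z = 6 - - \frac{1}{4} = 6 + \frac{1}{4} = \frac{25}{4} \approx 6.25$)
$b{\left(X \right)} = \frac{\sqrt{21}}{2}$ ($b{\left(X \right)} = \sqrt{-1 + \frac{25}{4}} = \sqrt{\frac{21}{4}} = \frac{\sqrt{21}}{2}$)
$y = 23142$ ($y = 266 \cdot 87 = 23142$)
$o{\left(W \right)} = \frac{23142 + W}{139 + W}$ ($o{\left(W \right)} = \frac{W + 23142}{W + 139} = \frac{23142 + W}{139 + W}$)
$\frac{o{\left(b{\left(J{\left(4 \right)} \right)} \right)}}{-69210} = \frac{\frac{1}{139 + \frac{\sqrt{21}}{2}} \left(23142 + \frac{\sqrt{21}}{2}\right)}{-69210} = \frac{23142 + \frac{\sqrt{21}}{2}}{139 + \frac{\sqrt{21}}{2}} \left(- \frac{1}{69210}\right) = - \frac{23142 + \frac{\sqrt{21}}{2}}{69210 \left(139 + \frac{\sqrt{21}}{2}\right)}$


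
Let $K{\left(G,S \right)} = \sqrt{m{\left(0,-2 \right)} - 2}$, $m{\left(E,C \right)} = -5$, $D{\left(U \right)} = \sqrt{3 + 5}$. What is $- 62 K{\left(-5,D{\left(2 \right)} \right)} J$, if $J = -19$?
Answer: $1178 i \sqrt{7} \approx 3116.7 i$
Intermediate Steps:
$D{\left(U \right)} = 2 \sqrt{2}$ ($D{\left(U \right)} = \sqrt{8} = 2 \sqrt{2}$)
$K{\left(G,S \right)} = i \sqrt{7}$ ($K{\left(G,S \right)} = \sqrt{-5 - 2} = \sqrt{-7} = i \sqrt{7}$)
$- 62 K{\left(-5,D{\left(2 \right)} \right)} J = - 62 i \sqrt{7} \left(-19\right) = 1178 i \sqrt{7}$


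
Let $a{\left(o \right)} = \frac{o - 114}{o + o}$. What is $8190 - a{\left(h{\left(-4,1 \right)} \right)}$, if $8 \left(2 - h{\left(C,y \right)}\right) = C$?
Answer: $\frac{82123}{10} \approx 8212.3$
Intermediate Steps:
$h{\left(C,y \right)} = 2 - \frac{C}{8}$
$a{\left(o \right)} = \frac{-114 + o}{2 o}$
$8190 - a{\left(h{\left(-4,1 \right)} \right)} = 8190 - \frac{-114 + \left(2 - - \frac{1}{2}\right)}{2 \left(2 - - \frac{1}{2}\right)} = 8190 - \frac{-114 + \left(2 + \frac{1}{2}\right)}{2 \left(2 + \frac{1}{2}\right)} = 8190 - \frac{-114 + \frac{5}{2}}{2 \cdot \frac{5}{2}} = 8190 - \frac{1}{2} \cdot \frac{2}{5} \left(- \frac{223}{2}\right) = 8190 - - \frac{223}{10} = 8190 + \frac{223}{10} = \frac{82123}{10}$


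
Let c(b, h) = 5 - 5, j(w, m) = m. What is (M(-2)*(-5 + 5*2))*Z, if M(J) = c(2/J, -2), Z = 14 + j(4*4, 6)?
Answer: 0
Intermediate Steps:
Z = 20 (Z = 14 + 6 = 20)
c(b, h) = 0
M(J) = 0
(M(-2)*(-5 + 5*2))*Z = (0*(-5 + 5*2))*20 = (0*(-5 + 10))*20 = (0*5)*20 = 0*20 = 0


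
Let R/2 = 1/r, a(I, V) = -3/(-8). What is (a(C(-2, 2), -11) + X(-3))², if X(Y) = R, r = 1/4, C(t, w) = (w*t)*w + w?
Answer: 4489/64 ≈ 70.141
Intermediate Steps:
C(t, w) = w + t*w² (C(t, w) = (t*w)*w + w = t*w² + w = w + t*w²)
r = ¼ ≈ 0.25000
a(I, V) = 3/8 (a(I, V) = -3*(-⅛) = 3/8)
R = 8 (R = 2/(¼) = 2*4 = 8)
X(Y) = 8
(a(C(-2, 2), -11) + X(-3))² = (3/8 + 8)² = (67/8)² = 4489/64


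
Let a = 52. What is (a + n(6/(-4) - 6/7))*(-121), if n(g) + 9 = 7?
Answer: -6050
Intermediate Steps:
n(g) = -2 (n(g) = -9 + 7 = -2)
(a + n(6/(-4) - 6/7))*(-121) = (52 - 2)*(-121) = 50*(-121) = -6050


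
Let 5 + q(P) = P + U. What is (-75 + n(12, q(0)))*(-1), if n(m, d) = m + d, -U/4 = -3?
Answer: 56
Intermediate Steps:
U = 12 (U = -4*(-3) = 12)
q(P) = 7 + P (q(P) = -5 + (P + 12) = -5 + (12 + P) = 7 + P)
n(m, d) = d + m
(-75 + n(12, q(0)))*(-1) = (-75 + ((7 + 0) + 12))*(-1) = (-75 + (7 + 12))*(-1) = (-75 + 19)*(-1) = -56*(-1) = 56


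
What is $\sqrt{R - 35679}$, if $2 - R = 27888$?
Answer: $i \sqrt{63565} \approx 252.12 i$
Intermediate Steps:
$R = -27886$ ($R = 2 - 27888 = -27886$)
$\sqrt{R - 35679} = \sqrt{-27886 - 35679} = \sqrt{-63565} = i \sqrt{63565}$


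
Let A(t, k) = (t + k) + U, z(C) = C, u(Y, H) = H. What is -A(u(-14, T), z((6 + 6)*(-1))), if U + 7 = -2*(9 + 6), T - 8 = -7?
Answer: 48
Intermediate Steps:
T = 1 (T = 8 - 7 = 1)
U = -37 (U = -7 - 2*(9 + 6) = -7 - 2*15 = -7 - 30 = -37)
A(t, k) = -37 + k + t (A(t, k) = (t + k) - 37 = (k + t) - 37 = -37 + k + t)
-A(u(-14, T), z((6 + 6)*(-1))) = -(-37 + (6 + 6)*(-1) + 1) = -(-37 + 12*(-1) + 1) = -(-37 - 12 + 1) = -1*(-48) = 48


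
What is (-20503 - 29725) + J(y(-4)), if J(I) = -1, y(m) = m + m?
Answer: -50229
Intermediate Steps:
y(m) = 2*m
(-20503 - 29725) + J(y(-4)) = (-20503 - 29725) - 1 = -50228 - 1 = -50229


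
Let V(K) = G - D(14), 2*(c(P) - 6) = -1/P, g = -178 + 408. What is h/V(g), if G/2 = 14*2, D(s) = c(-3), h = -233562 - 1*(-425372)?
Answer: 1150860/299 ≈ 3849.0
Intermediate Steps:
g = 230
c(P) = 6 - 1/(2*P) (c(P) = 6 + (-1/P)/2 = 6 - 1/(2*P))
h = 191810 (h = -233562 + 425372 = 191810)
D(s) = 37/6 (D(s) = 6 - ½/(-3) = 6 - ½*(-⅓) = 6 + ⅙ = 37/6)
G = 56 (G = 2*(14*2) = 2*28 = 56)
V(K) = 299/6 (V(K) = 56 - 1*37/6 = 56 - 37/6 = 299/6)
h/V(g) = 191810/(299/6) = 191810*(6/299) = 1150860/299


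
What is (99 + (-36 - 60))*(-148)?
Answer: -444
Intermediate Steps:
(99 + (-36 - 60))*(-148) = (99 - 96)*(-148) = 3*(-148) = -444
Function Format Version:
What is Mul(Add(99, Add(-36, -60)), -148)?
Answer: -444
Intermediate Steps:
Mul(Add(99, Add(-36, -60)), -148) = Mul(Add(99, -96), -148) = Mul(3, -148) = -444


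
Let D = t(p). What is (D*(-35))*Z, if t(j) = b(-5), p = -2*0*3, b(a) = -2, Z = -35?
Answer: -2450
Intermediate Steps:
p = 0 (p = 0*3 = 0)
t(j) = -2
D = -2
(D*(-35))*Z = -2*(-35)*(-35) = 70*(-35) = -2450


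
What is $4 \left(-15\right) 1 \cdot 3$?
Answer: $-180$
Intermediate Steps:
$4 \left(-15\right) 1 \cdot 3 = \left(-60\right) 3 = -180$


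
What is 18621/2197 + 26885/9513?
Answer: 236207918/20900061 ≈ 11.302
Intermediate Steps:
18621/2197 + 26885/9513 = 236207918/20900061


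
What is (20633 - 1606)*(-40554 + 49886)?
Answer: 177559964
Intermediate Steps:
(20633 - 1606)*(-40554 + 49886) = 19027*9332 = 177559964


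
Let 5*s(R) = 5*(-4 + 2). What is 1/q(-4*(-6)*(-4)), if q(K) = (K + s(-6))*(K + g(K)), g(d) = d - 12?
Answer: 1/19992 ≈ 5.0020e-5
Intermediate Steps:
s(R) = -2 (s(R) = (5*(-4 + 2))/5 = (5*(-2))/5 = (⅕)*(-10) = -2)
g(d) = -12 + d
q(K) = (-12 + 2*K)*(-2 + K) (q(K) = (K - 2)*(K + (-12 + K)) = (-2 + K)*(-12 + 2*K) = (-12 + 2*K)*(-2 + K))
1/q(-4*(-6)*(-4)) = 1/(24 - 16*(-4*(-6))*(-4) + 2*(-4*(-6)*(-4))²) = 1/(24 - 384*(-4) + 2*(24*(-4))²) = 1/(24 - 16*(-96) + 2*(-96)²) = 1/(24 + 1536 + 2*9216) = 1/(24 + 1536 + 18432) = 1/19992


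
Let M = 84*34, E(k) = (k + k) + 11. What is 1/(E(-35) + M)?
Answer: 1/2797 ≈ 0.00035753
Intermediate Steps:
E(k) = 11 + 2*k (E(k) = 2*k + 11 = 11 + 2*k)
M = 2856
1/(E(-35) + M) = 1/((11 + 2*(-35)) + 2856) = 1/((11 - 70) + 2856) = 1/(-59 + 2856) = 1/2797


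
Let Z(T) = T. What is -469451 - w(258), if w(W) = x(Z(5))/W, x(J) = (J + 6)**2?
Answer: -121118479/258 ≈ -4.6945e+5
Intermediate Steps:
x(J) = (6 + J)**2
w(W) = 121/W (w(W) = (6 + 5)**2/W = 11**2/W = 121/W)
-469451 - w(258) = -469451 - 121/258 = -121118479/258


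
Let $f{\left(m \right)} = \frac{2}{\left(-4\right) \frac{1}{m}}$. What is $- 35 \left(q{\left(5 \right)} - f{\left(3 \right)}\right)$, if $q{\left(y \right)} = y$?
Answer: $- \frac{455}{2} \approx -227.5$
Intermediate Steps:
$f{\left(m \right)} = - \frac{m}{2}$ ($f{\left(m \right)} = 2 \left(- \frac{m}{4}\right) = - \frac{m}{2}$)
$- 35 \left(q{\left(5 \right)} - f{\left(3 \right)}\right) = - 35 \left(5 - \left(- \frac{1}{2}\right) 3\right) = - 35 \left(5 - - \frac{3}{2}\right) = - 35 \left(5 + \frac{3}{2}\right) = \left(-35\right) \frac{13}{2} = - \frac{455}{2}$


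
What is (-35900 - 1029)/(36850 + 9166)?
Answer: -36929/46016 ≈ -0.80253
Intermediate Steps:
(-35900 - 1029)/(36850 + 9166) = -36929/46016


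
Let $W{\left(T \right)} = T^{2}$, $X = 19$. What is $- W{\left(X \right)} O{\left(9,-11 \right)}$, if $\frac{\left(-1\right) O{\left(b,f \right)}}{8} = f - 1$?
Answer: $-34656$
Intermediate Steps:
$O{\left(b,f \right)} = 8 - 8 f$ ($O{\left(b,f \right)} = - 8 \left(f - 1\right) = - 8 \left(-1 + f\right) = 8 - 8 f$)
$- W{\left(X \right)} O{\left(9,-11 \right)} = - 19^{2} \left(8 - -88\right) = \left(-1\right) 361 \left(8 + 88\right) = \left(-361\right) 96 = -34656$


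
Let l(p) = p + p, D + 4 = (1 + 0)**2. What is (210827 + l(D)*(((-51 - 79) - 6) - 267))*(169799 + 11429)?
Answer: 38645964860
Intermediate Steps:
D = -3 (D = -4 + (1 + 0)**2 = -4 + 1**2 = -4 + 1 = -3)
l(p) = 2*p
(210827 + l(D)*(((-51 - 79) - 6) - 267))*(169799 + 11429) = (210827 + (2*(-3))*(((-51 - 79) - 6) - 267))*(169799 + 11429) = (210827 - 6*((-130 - 6) - 267))*181228 = (210827 - 6*(-136 - 267))*181228 = (210827 - 6*(-403))*181228 = (210827 + 2418)*181228 = 213245*181228 = 38645964860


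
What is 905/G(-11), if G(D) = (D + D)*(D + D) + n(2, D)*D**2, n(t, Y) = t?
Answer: 905/726 ≈ 1.2466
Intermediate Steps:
G(D) = 6*D**2 (G(D) = (D + D)*(D + D) + 2*D**2 = (2*D)*(2*D) + 2*D**2 = 4*D**2 + 2*D**2 = 6*D**2)
905/G(-11) = 905/((6*(-11)**2)) = 905/((6*121)) = 905/726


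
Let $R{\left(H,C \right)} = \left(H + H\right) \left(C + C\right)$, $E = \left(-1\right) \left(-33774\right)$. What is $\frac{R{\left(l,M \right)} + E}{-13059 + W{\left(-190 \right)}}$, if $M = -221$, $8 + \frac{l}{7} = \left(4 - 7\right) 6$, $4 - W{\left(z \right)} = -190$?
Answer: $- \frac{194662}{12865} \approx -15.131$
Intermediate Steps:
$W{\left(z \right)} = 194$ ($W{\left(z \right)} = 4 - -190 = 4 + 190 = 194$)
$l = -182$ ($l = -56 + 7 \left(4 - 7\right) 6 = -56 + 7 \left(\left(-3\right) 6\right) = -56 + 7 \left(-18\right) = -56 - 126 = -182$)
$E = 33774$
$R{\left(H,C \right)} = 4 C H$ ($R{\left(H,C \right)} = 2 H 2 C = 4 C H$)
$\frac{R{\left(l,M \right)} + E}{-13059 + W{\left(-190 \right)}} = \frac{4 \left(-221\right) \left(-182\right) + 33774}{-13059 + 194} = \frac{160888 + 33774}{-12865} = 194662 \left(- \frac{1}{12865}\right) = - \frac{194662}{12865}$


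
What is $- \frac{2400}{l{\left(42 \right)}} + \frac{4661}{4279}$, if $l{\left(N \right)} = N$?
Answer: $- \frac{1678973}{29953} \approx -56.054$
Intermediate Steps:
$- \frac{2400}{l{\left(42 \right)}} + \frac{4661}{4279} = - \frac{2400}{42} + \frac{4661}{4279} = \left(-2400\right) \frac{1}{42} + 4661 \cdot \frac{1}{4279} = - \frac{400}{7} + \frac{4661}{4279} = - \frac{1678973}{29953}$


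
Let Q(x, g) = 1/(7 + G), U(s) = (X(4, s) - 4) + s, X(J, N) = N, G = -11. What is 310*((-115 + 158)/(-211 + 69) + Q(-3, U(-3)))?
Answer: -24335/142 ≈ -171.37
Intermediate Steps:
U(s) = -4 + 2*s (U(s) = (s - 4) + s = (-4 + s) + s = -4 + 2*s)
Q(x, g) = -¼ (Q(x, g) = 1/(7 - 11) = 1/(-4) = -¼)
310*((-115 + 158)/(-211 + 69) + Q(-3, U(-3))) = 310*((-115 + 158)/(-211 + 69) - ¼) = 310*(43/(-142) - ¼) = 310*(43*(-1/142) - ¼) = 310*(-43/142 - ¼) = 310*(-157/284) = -24335/142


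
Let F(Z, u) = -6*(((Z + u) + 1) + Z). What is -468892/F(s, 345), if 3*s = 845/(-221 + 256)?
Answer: 820561/3802 ≈ 215.82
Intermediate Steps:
s = 169/21 (s = (845/(-221 + 256))/3 = (845/35)/3 = (845*(1/35))/3 = (⅓)*(169/7) = 169/21 ≈ 8.0476)
F(Z, u) = -6 - 12*Z - 6*u (F(Z, u) = -6*((1 + Z + u) + Z) = -6*(1 + u + 2*Z) = -6 - 12*Z - 6*u)
-468892/F(s, 345) = -468892/(-6 - 12*169/21 - 6*345) = -468892/(-6 - 676/7 - 2070) = -468892/(-15208/7) = -468892*(-7/15208) = 820561/3802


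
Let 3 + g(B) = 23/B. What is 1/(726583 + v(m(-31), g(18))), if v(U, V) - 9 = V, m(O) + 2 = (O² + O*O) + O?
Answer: 18/13078625 ≈ 1.3763e-6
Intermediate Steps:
m(O) = -2 + O + 2*O² (m(O) = -2 + ((O² + O*O) + O) = -2 + ((O² + O²) + O) = -2 + (2*O² + O) = -2 + (O + 2*O²) = -2 + O + 2*O²)
g(B) = -3 + 23/B
v(U, V) = 9 + V
1/(726583 + v(m(-31), g(18))) = 1/(726583 + (9 + (-3 + 23/18))) = 1/(726583 + (9 - 31/18)) = 1/(726583 + 131/18) = 1/(13078625/18) = 18/13078625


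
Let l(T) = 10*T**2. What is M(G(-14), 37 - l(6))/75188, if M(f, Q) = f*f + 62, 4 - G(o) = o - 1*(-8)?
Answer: 81/37594 ≈ 0.0021546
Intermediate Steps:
G(o) = -4 - o (G(o) = 4 - (o - 1*(-8)) = 4 - (o + 8) = 4 - (8 + o) = 4 + (-8 - o) = -4 - o)
M(f, Q) = 62 + f**2 (M(f, Q) = f**2 + 62 = 62 + f**2)
M(G(-14), 37 - l(6))/75188 = (62 + (-4 - 1*(-14))**2)/75188 = (62 + (-4 + 14)**2)*(1/75188) = (62 + 10**2)*(1/75188) = (62 + 100)*(1/75188) = 162*(1/75188) = 81/37594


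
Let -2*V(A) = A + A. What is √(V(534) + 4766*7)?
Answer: 2*√8207 ≈ 181.19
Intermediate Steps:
V(A) = -A (V(A) = -(A + A)/2 = -A)
√(V(534) + 4766*7) = √(-1*534 + 4766*7) = √(-534 + 33362) = √32828 = 2*√8207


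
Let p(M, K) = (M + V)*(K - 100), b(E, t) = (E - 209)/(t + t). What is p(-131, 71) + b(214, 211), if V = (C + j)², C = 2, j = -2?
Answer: 1603183/422 ≈ 3799.0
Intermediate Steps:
b(E, t) = (-209 + E)/(2*t) (b(E, t) = (-209 + E)/((2*t)) = (-209 + E)*(1/(2*t)) = (-209 + E)/(2*t))
V = 0 (V = (2 - 2)² = 0² = 0)
p(M, K) = M*(-100 + K) (p(M, K) = (M + 0)*(K - 100) = M*(-100 + K))
p(-131, 71) + b(214, 211) = -131*(-100 + 71) + (½)*(-209 + 214)/211 = -131*(-29) + (½)*(1/211)*5 = 3799 + 5/422 = 1603183/422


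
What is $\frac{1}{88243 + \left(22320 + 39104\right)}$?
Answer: $\frac{1}{149667} \approx 6.6815 \cdot 10^{-6}$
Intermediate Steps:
$\frac{1}{88243 + \left(22320 + 39104\right)} = \frac{1}{88243 + 61424} = \frac{1}{149667}$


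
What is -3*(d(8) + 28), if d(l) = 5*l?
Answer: -204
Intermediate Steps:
-3*(d(8) + 28) = -3*(5*8 + 28) = -3*(40 + 28) = -3*68 = -204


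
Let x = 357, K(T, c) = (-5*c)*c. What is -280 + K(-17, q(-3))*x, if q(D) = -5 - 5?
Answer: -178780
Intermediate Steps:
q(D) = -10
K(T, c) = -5*c**2
-280 + K(-17, q(-3))*x = -280 - 5*(-10)**2*357 = -280 - 5*100*357 = -280 - 500*357 = -280 - 178500 = -178780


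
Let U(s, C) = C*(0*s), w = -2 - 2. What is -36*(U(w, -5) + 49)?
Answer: -1764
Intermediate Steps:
w = -4
U(s, C) = 0 (U(s, C) = C*0 = 0)
-36*(U(w, -5) + 49) = -36*(0 + 49) = -36*49 = -1764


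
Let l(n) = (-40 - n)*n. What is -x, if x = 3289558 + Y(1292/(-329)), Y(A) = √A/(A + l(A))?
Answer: -3289558 - 329*I*√106267/7454194 ≈ -3.2896e+6 - 0.014388*I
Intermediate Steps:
l(n) = n*(-40 - n)
Y(A) = √A/(A - A*(40 + A))
x = 3289558 + 329*I*√106267/7454194 (x = 3289558 - 1/(√(1292/(-329))*(39 + 1292/(-329))) = 3289558 - 1/(√(1292*(-1/329))*(39 + 1292*(-1/329))) = 3289558 - 1/(√(-1292/329)*(39 - 1292/329)) = 3289558 - (-I*√106267/646)/11539/329 = 3289558 - 1*(-I*√106267/646)*329/11539 = 3289558 + 329*I*√106267/7454194 ≈ 3.2896e+6 + 0.014388*I)
-x = -(3289558 + 329*I*√106267/7454194) = -3289558 - 329*I*√106267/7454194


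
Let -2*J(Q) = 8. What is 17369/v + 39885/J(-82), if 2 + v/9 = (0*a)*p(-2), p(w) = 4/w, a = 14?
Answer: -393703/36 ≈ -10936.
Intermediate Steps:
J(Q) = -4 (J(Q) = -½*8 = -4)
v = -18 (v = -18 + 9*((0*14)*(4/(-2))) = -18 + 9*(0*(4*(-½))) = -18 + 9*(0*(-2)) = -18 + 9*0 = -18 + 0 = -18)
17369/v + 39885/J(-82) = 17369/(-18) + 39885/(-4) = 17369*(-1/18) + 39885*(-¼) = -17369/18 - 39885/4 = -393703/36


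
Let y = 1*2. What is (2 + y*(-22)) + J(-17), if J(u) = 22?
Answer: -20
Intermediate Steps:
y = 2
(2 + y*(-22)) + J(-17) = (2 + 2*(-22)) + 22 = (2 - 44) + 22 = -42 + 22 = -20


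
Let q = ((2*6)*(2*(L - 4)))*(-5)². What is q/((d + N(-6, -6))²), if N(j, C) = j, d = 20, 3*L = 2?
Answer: -500/49 ≈ -10.204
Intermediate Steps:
L = ⅔ (L = (⅓)*2 = ⅔ ≈ 0.66667)
q = -2000 (q = ((2*6)*(2*(⅔ - 4)))*(-5)² = (12*(2*(-10/3)))*25 = (12*(-20/3))*25 = -80*25 = -2000)
q/((d + N(-6, -6))²) = -2000/(20 - 6)² = -2000/(14²) = -2000/196 = -2000*1/196 = -500/49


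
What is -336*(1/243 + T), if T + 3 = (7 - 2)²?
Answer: -598864/81 ≈ -7393.4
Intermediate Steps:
T = 22 (T = -3 + (7 - 2)² = -3 + 5² = -3 + 25 = 22)
-336*(1/243 + T) = -336*(1/243 + 22) = -336*5347/243 = -598864/81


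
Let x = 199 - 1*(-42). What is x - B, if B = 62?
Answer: 179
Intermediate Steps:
x = 241 (x = 199 + 42 = 241)
x - B = 241 - 1*62 = 241 - 62 = 179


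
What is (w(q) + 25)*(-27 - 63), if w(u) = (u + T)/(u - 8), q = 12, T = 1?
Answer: -5085/2 ≈ -2542.5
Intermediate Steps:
w(u) = (1 + u)/(-8 + u) (w(u) = (u + 1)/(u - 8) = (1 + u)/(-8 + u))
(w(q) + 25)*(-27 - 63) = ((1 + 12)/(-8 + 12) + 25)*(-27 - 63) = (13/4 + 25)*(-90) = (113/4)*(-90) = -5085/2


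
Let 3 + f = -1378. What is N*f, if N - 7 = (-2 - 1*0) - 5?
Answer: 0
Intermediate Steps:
N = 0 (N = 7 + ((-2 - 1*0) - 5) = 7 + ((-2 + 0) - 5) = 7 + (-2 - 5) = 7 - 7 = 0)
f = -1381 (f = -3 - 1378 = -1381)
N*f = 0*(-1381) = 0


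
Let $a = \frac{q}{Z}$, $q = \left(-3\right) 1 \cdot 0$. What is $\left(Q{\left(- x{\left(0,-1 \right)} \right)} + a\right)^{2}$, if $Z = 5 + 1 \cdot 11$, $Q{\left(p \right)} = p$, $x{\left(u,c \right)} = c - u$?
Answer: $1$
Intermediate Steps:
$q = 0$ ($q = \left(-3\right) 0 = 0$)
$Z = 16$ ($Z = 5 + 11 = 16$)
$a = 0$ ($a = \frac{0}{16} = 0 \cdot \frac{1}{16} = 0$)
$\left(Q{\left(- x{\left(0,-1 \right)} \right)} + a\right)^{2} = \left(- (-1 - 0) + 0\right)^{2} = \left(- (-1 + 0) + 0\right)^{2} = \left(\left(-1\right) \left(-1\right) + 0\right)^{2} = \left(1 + 0\right)^{2} = 1^{2} = 1$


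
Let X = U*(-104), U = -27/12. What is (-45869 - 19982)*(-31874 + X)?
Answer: 2083525640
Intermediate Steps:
U = -9/4 (U = -27*1/12 = -9/4 ≈ -2.2500)
X = 234 (X = -9/4*(-104) = 234)
(-45869 - 19982)*(-31874 + X) = (-45869 - 19982)*(-31874 + 234) = -65851*(-31640) = 2083525640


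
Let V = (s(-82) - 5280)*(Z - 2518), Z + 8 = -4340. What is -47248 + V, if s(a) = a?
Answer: 36768244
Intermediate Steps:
Z = -4348 (Z = -8 - 4340 = -4348)
V = 36815492 (V = (-82 - 5280)*(-4348 - 2518) = -5362*(-6866) = 36815492)
-47248 + V = -47248 + 36815492 = 36768244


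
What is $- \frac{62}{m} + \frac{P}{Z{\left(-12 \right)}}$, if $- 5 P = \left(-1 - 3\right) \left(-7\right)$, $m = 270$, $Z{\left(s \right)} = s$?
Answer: $\frac{32}{135} \approx 0.23704$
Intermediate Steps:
$P = - \frac{28}{5}$ ($P = - \frac{\left(-1 - 3\right) \left(-7\right)}{5} = - \frac{\left(-4\right) \left(-7\right)}{5} = \left(- \frac{1}{5}\right) 28 = - \frac{28}{5} \approx -5.6$)
$- \frac{62}{m} + \frac{P}{Z{\left(-12 \right)}} = - \frac{62}{270} - \frac{28}{5 \left(-12\right)} = \left(-62\right) \frac{1}{270} - - \frac{7}{15} = - \frac{31}{135} + \frac{7}{15} = \frac{32}{135}$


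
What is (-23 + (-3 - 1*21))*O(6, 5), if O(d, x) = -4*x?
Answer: 940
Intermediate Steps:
(-23 + (-3 - 1*21))*O(6, 5) = (-23 + (-3 - 1*21))*(-4*5) = (-23 + (-3 - 21))*(-20) = (-23 - 24)*(-20) = -47*(-20) = 940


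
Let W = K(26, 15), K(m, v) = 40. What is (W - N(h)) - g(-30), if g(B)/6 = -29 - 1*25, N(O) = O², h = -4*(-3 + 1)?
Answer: 300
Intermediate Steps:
W = 40
h = 8 (h = -4*(-2) = 8)
g(B) = -324 (g(B) = 6*(-29 - 1*25) = 6*(-29 - 25) = 6*(-54) = -324)
(W - N(h)) - g(-30) = (40 - 1*8²) - 1*(-324) = (40 - 1*64) + 324 = (40 - 64) + 324 = -24 + 324 = 300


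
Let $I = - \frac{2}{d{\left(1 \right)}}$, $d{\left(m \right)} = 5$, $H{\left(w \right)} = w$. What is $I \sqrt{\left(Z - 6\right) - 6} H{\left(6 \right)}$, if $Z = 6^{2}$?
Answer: $- \frac{24 \sqrt{6}}{5} \approx -11.758$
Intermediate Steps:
$Z = 36$
$I = - \frac{2}{5} \approx -0.4$
$I \sqrt{\left(Z - 6\right) - 6} H{\left(6 \right)} = - \frac{2 \sqrt{\left(36 - 6\right) - 6}}{5} \cdot 6 = - \frac{2 \sqrt{30 - 6}}{5} \cdot 6 = - \frac{2 \sqrt{24}}{5} \cdot 6 = - \frac{2 \cdot 2 \sqrt{6}}{5} \cdot 6 = - \frac{4 \sqrt{6}}{5} \cdot 6 = - \frac{24 \sqrt{6}}{5}$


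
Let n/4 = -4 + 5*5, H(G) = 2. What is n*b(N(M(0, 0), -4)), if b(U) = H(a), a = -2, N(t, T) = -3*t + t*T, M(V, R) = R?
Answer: 168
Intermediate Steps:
N(t, T) = -3*t + T*t
b(U) = 2
n = 84 (n = 4*(-4 + 5*5) = 4*(-4 + 25) = 4*21 = 84)
n*b(N(M(0, 0), -4)) = 84*2 = 168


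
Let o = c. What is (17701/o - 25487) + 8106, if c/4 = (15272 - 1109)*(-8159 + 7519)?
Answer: -630187801381/36257280 ≈ -17381.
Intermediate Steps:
c = -36257280 (c = 4*((15272 - 1109)*(-8159 + 7519)) = 4*(14163*(-640)) = 4*(-9064320) = -36257280)
o = -36257280
(17701/o - 25487) + 8106 = (17701/(-36257280) - 25487) + 8106 = (17701*(-1/36257280) - 25487) + 8106 = (-17701/36257280 - 25487) + 8106 = -924089313061/36257280 + 8106 = -630187801381/36257280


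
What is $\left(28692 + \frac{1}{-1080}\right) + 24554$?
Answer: $\frac{57505679}{1080} \approx 53246.0$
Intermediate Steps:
$\left(28692 + \frac{1}{-1080}\right) + 24554 = \left(28692 - \frac{1}{1080}\right) + 24554 = \frac{30987359}{1080} + 24554 = \frac{57505679}{1080}$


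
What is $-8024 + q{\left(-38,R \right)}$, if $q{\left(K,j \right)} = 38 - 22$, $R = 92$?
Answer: $-8008$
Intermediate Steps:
$q{\left(K,j \right)} = 16$ ($q{\left(K,j \right)} = 38 - 22 = 16$)
$-8024 + q{\left(-38,R \right)} = -8024 + 16 = -8008$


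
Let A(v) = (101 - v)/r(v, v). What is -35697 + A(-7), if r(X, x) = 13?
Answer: -463953/13 ≈ -35689.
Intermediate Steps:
A(v) = 101/13 - v/13 (A(v) = (101 - v)/13 = (101 - v)*(1/13) = 101/13 - v/13)
-35697 + A(-7) = -35697 + (101/13 - 1/13*(-7)) = -35697 + (101/13 + 7/13) = -35697 + 108/13 = -463953/13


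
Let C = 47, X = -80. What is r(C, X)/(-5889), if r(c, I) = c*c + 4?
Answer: -2213/5889 ≈ -0.37579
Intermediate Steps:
r(c, I) = 4 + c² (r(c, I) = c² + 4 = 4 + c²)
r(C, X)/(-5889) = (4 + 47²)/(-5889) = (4 + 2209)*(-1/5889) = 2213*(-1/5889) = -2213/5889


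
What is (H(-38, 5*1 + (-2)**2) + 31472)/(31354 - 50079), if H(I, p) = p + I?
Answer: -31443/18725 ≈ -1.6792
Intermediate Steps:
H(I, p) = I + p
(H(-38, 5*1 + (-2)**2) + 31472)/(31354 - 50079) = ((-38 + (5*1 + (-2)**2)) + 31472)/(31354 - 50079) = ((-38 + (5 + 4)) + 31472)/(-18725) = ((-38 + 9) + 31472)*(-1/18725) = (-29 + 31472)*(-1/18725) = 31443*(-1/18725) = -31443/18725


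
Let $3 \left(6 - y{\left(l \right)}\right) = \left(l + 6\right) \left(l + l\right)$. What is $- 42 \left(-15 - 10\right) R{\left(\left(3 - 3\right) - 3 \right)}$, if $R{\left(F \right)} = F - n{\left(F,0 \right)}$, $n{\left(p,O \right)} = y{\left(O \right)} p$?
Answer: $15750$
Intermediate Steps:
$y{\left(l \right)} = 6 - \frac{2 l \left(6 + l\right)}{3}$ ($y{\left(l \right)} = 6 - \frac{\left(l + 6\right) \left(l + l\right)}{3} = 6 - \frac{\left(6 + l\right) 2 l}{3} = 6 - \frac{2 l \left(6 + l\right)}{3}$)
$n{\left(p,O \right)} = p \left(6 - 4 O - \frac{2 O^{2}}{3}\right)$ ($n{\left(p,O \right)} = \left(6 - 4 O - \frac{2 O^{2}}{3}\right) p = p \left(6 - 4 O - \frac{2 O^{2}}{3}\right)$)
$R{\left(F \right)} = - 5 F$ ($R{\left(F \right)} = F - \frac{2 F \left(9 - 0^{2} - 0\right)}{3} = F - \frac{2 F \left(9 - 0 + 0\right)}{3} = F - \frac{2 F \left(9 + 0 + 0\right)}{3} = F - \frac{2}{3} F 9 = F - 6 F = - 5 F$)
$- 42 \left(-15 - 10\right) R{\left(\left(3 - 3\right) - 3 \right)} = - 42 \left(-15 - 10\right) \left(- 5 \left(\left(3 - 3\right) - 3\right)\right) = \left(-42\right) \left(-25\right) \left(- 5 \left(0 - 3\right)\right) = 1050 \left(\left(-5\right) \left(-3\right)\right) = 1050 \cdot 15 = 15750$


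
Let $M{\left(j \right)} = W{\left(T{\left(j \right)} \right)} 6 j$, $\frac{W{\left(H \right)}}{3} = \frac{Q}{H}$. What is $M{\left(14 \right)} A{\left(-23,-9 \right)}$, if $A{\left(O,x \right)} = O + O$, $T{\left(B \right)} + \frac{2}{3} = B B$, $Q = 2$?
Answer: $- \frac{34776}{293} \approx -118.69$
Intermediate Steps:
$T{\left(B \right)} = - \frac{2}{3} + B^{2}$ ($T{\left(B \right)} = - \frac{2}{3} + B B = - \frac{2}{3} + B^{2}$)
$A{\left(O,x \right)} = 2 O$
$W{\left(H \right)} = \frac{6}{H}$ ($W{\left(H \right)} = 3 \frac{2}{H} = \frac{6}{H}$)
$M{\left(j \right)} = \frac{36 j}{- \frac{2}{3} + j^{2}}$ ($M{\left(j \right)} = \frac{6}{- \frac{2}{3} + j^{2}} \cdot 6 j = \frac{36}{- \frac{2}{3} + j^{2}} j = \frac{36 j}{- \frac{2}{3} + j^{2}}$)
$M{\left(14 \right)} A{\left(-23,-9 \right)} = 108 \cdot 14 \frac{1}{-2 + 3 \cdot 14^{2}} \cdot 2 \left(-23\right) = 108 \cdot 14 \frac{1}{-2 + 3 \cdot 196} \left(-46\right) = 108 \cdot 14 \frac{1}{-2 + 588} \left(-46\right) = 108 \cdot 14 \cdot \frac{1}{586} \left(-46\right) = \frac{756}{293} \left(-46\right) = - \frac{34776}{293}$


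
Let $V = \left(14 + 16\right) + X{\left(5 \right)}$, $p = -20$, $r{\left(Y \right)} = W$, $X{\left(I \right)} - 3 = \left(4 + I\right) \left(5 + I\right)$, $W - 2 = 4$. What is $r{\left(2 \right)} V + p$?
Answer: $718$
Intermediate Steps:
$W = 6$ ($W = 2 + 4 = 6$)
$X{\left(I \right)} = 3 + \left(4 + I\right) \left(5 + I\right)$
$r{\left(Y \right)} = 6$
$V = 123$ ($V = \left(14 + 16\right) + \left(23 + 5^{2} + 9 \cdot 5\right) = 30 + \left(23 + 25 + 45\right) = 30 + 93 = 123$)
$r{\left(2 \right)} V + p = 6 \cdot 123 - 20 = 738 - 20 = 718$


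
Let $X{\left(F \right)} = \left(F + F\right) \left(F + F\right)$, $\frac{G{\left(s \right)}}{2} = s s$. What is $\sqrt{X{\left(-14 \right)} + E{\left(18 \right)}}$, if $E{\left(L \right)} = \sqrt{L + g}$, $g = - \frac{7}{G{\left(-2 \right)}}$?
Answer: $\frac{\sqrt{3136 + \sqrt{274}}}{2} \approx 28.074$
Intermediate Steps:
$G{\left(s \right)} = 2 s^{2}$ ($G{\left(s \right)} = 2 s s = 2 s^{2}$)
$X{\left(F \right)} = 4 F^{2}$ ($X{\left(F \right)} = 2 F 2 F = 4 F^{2}$)
$g = - \frac{7}{8}$ ($g = - \frac{7}{2 \left(-2\right)^{2}} = - \frac{7}{2 \cdot 4} = - \frac{7}{8} \approx -0.875$)
$E{\left(L \right)} = \sqrt{- \frac{7}{8} + L}$ ($E{\left(L \right)} = \sqrt{L - \frac{7}{8}} = \sqrt{- \frac{7}{8} + L}$)
$\sqrt{X{\left(-14 \right)} + E{\left(18 \right)}} = \sqrt{4 \left(-14\right)^{2} + \frac{\sqrt{-14 + 16 \cdot 18}}{4}} = \sqrt{4 \cdot 196 + \frac{\sqrt{-14 + 288}}{4}} = \sqrt{784 + \frac{\sqrt{274}}{4}}$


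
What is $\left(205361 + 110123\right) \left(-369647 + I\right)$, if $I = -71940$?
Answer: $-139313633108$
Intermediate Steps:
$\left(205361 + 110123\right) \left(-369647 + I\right) = \left(205361 + 110123\right) \left(-369647 - 71940\right) = 315484 \left(-441587\right) = -139313633108$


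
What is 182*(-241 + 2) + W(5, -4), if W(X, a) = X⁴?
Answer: -42873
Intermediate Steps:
182*(-241 + 2) + W(5, -4) = 182*(-241 + 2) + 5⁴ = 182*(-239) + 625 = -43498 + 625 = -42873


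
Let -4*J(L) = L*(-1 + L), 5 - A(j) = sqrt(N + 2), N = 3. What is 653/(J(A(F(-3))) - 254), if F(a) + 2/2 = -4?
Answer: -226591/90273 - 653*sqrt(5)/30091 ≈ -2.5586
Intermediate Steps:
F(a) = -5 (F(a) = -1 - 4 = -5)
A(j) = 5 - sqrt(5) (A(j) = 5 - sqrt(3 + 2) = 5 - sqrt(5))
J(L) = -L*(-1 + L)/4
653/(J(A(F(-3))) - 254) = 653/((5 - sqrt(5))*(1 - (5 - sqrt(5)))/4 - 254) = 653/((5 - sqrt(5))*(1 + (-5 + sqrt(5)))/4 - 254) = 653/((5 - sqrt(5))*(-4 + sqrt(5))/4 - 254) = 653/((-4 + sqrt(5))*(5 - sqrt(5))/4 - 254) = 653/(-254 + (-4 + sqrt(5))*(5 - sqrt(5))/4)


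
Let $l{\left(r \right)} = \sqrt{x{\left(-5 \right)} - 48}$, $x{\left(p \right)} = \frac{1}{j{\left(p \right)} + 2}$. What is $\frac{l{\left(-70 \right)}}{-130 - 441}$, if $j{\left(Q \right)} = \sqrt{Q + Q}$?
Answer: $- \frac{\sqrt{- \frac{95 + 48 i \sqrt{10}}{2 + i \sqrt{10}}}}{571} \approx -2.8591 \cdot 10^{-5} + 0.012115 i$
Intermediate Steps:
$j{\left(Q \right)} = \sqrt{2} \sqrt{Q}$ ($j{\left(Q \right)} = \sqrt{2 Q} = \sqrt{2} \sqrt{Q}$)
$x{\left(p \right)} = \frac{1}{2 + \sqrt{2} \sqrt{p}}$ ($x{\left(p \right)} = \frac{1}{\sqrt{2} \sqrt{p} + 2} = \frac{1}{2 + \sqrt{2} \sqrt{p}}$)
$l{\left(r \right)} = \sqrt{-48 + \frac{1}{2 + i \sqrt{10}}}$ ($l{\left(r \right)} = \sqrt{\frac{1}{2 + \sqrt{2} \sqrt{-5}} - 48} = \sqrt{\frac{1}{2 + \sqrt{2} i \sqrt{5}} - 48} = \sqrt{\frac{1}{2 + i \sqrt{10}} - 48} = \sqrt{-48 + \frac{1}{2 + i \sqrt{10}}}$)
$\frac{l{\left(-70 \right)}}{-130 - 441} = \frac{\sqrt{\frac{-95 - 48 i \sqrt{10}}{2 + i \sqrt{10}}}}{-130 - 441} = \frac{\sqrt{\frac{-95 - 48 i \sqrt{10}}{2 + i \sqrt{10}}}}{-571} = \sqrt{\frac{-95 - 48 i \sqrt{10}}{2 + i \sqrt{10}}} \left(- \frac{1}{571}\right) = - \frac{\sqrt{\frac{-95 - 48 i \sqrt{10}}{2 + i \sqrt{10}}}}{571}$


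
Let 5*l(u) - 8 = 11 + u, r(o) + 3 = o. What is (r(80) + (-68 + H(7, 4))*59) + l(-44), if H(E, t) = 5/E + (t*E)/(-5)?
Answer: -147989/35 ≈ -4228.3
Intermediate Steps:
r(o) = -3 + o
H(E, t) = 5/E - E*t/5 (H(E, t) = 5/E + (E*t)*(-⅕) = 5/E - E*t/5)
l(u) = 19/5 + u/5 (l(u) = 8/5 + (11 + u)/5 = 8/5 + (11/5 + u/5) = 19/5 + u/5)
(r(80) + (-68 + H(7, 4))*59) + l(-44) = ((-3 + 80) + (-68 + (5/7 - ⅕*7*4))*59) + (19/5 + (⅕)*(-44)) = (77 + (-68 + (5*(⅐) - 28/5))*59) + (19/5 - 44/5) = (77 + (-68 + (5/7 - 28/5))*59) - 5 = (77 + (-68 - 171/35)*59) - 5 = (77 - 2551/35*59) - 5 = (77 - 150509/35) - 5 = -147814/35 - 5 = -147989/35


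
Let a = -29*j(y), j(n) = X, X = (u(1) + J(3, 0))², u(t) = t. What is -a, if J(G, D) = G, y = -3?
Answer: 464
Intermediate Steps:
X = 16 (X = (1 + 3)² = 4² = 16)
j(n) = 16
a = -464 (a = -29*16 = -464)
-a = -1*(-464) = 464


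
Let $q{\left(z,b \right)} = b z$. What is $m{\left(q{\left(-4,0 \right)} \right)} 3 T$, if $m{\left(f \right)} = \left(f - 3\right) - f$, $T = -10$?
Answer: $90$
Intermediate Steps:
$m{\left(f \right)} = -3$ ($m{\left(f \right)} = \left(-3 + f\right) - f = -3$)
$m{\left(q{\left(-4,0 \right)} \right)} 3 T = \left(-3\right) 3 \left(-10\right) = \left(-9\right) \left(-10\right) = 90$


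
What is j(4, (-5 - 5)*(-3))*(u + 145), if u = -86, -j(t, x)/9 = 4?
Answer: -2124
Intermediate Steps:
j(t, x) = -36 (j(t, x) = -9*4 = -36)
j(4, (-5 - 5)*(-3))*(u + 145) = -36*(-86 + 145) = -36*59 = -2124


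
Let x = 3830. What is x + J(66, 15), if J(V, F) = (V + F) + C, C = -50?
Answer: 3861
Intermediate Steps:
J(V, F) = -50 + F + V (J(V, F) = (V + F) - 50 = (F + V) - 50 = -50 + F + V)
x + J(66, 15) = 3830 + (-50 + 15 + 66) = 3830 + 31 = 3861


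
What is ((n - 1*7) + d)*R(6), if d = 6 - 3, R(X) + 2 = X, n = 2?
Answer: -8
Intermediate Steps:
R(X) = -2 + X
d = 3
((n - 1*7) + d)*R(6) = ((2 - 1*7) + 3)*(-2 + 6) = ((2 - 7) + 3)*4 = (-5 + 3)*4 = -2*4 = -8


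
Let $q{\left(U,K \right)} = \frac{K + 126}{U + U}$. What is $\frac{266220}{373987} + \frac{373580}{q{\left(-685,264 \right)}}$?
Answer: $- \frac{19140816311440}{14585493} \approx -1.3123 \cdot 10^{6}$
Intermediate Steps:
$q{\left(U,K \right)} = \frac{126 + K}{2 U}$
$\frac{266220}{373987} + \frac{373580}{q{\left(-685,264 \right)}} = \frac{266220}{373987} + \frac{373580}{\frac{1}{2} \frac{1}{-685} \left(126 + 264\right)} = 266220 \cdot \frac{1}{373987} + \frac{373580}{\frac{1}{2} \left(- \frac{1}{685}\right) 390} = \frac{266220}{373987} + \frac{373580}{- \frac{39}{137}} = \frac{266220}{373987} + 373580 \left(- \frac{137}{39}\right) = \frac{266220}{373987} - \frac{51180460}{39} = - \frac{19140816311440}{14585493}$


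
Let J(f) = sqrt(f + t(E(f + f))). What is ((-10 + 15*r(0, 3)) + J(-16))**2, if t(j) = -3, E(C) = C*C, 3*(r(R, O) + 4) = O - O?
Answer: (70 - I*sqrt(19))**2 ≈ 4881.0 - 610.25*I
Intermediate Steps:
r(R, O) = -4 (r(R, O) = -4 + (O - O)/3 = -4 + (1/3)*0 = -4 + 0 = -4)
E(C) = C**2
J(f) = sqrt(-3 + f) (J(f) = sqrt(f - 3) = sqrt(-3 + f))
((-10 + 15*r(0, 3)) + J(-16))**2 = ((-10 + 15*(-4)) + sqrt(-3 - 16))**2 = ((-10 - 60) + sqrt(-19))**2 = (-70 + I*sqrt(19))**2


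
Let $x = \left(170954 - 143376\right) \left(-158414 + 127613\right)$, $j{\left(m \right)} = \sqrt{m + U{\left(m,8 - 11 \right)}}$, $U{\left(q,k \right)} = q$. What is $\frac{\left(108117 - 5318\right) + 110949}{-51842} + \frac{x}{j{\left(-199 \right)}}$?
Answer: $- \frac{106874}{25921} + \frac{424714989 i \sqrt{398}}{199} \approx -4.1231 + 4.2578 \cdot 10^{7} i$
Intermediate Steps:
$j{\left(m \right)} = \sqrt{2} \sqrt{m}$ ($j{\left(m \right)} = \sqrt{m + m} = \sqrt{2 m} = \sqrt{2} \sqrt{m}$)
$x = -849429978$ ($x = 27578 \left(-30801\right) = -849429978$)
$\frac{\left(108117 - 5318\right) + 110949}{-51842} + \frac{x}{j{\left(-199 \right)}} = \frac{\left(108117 - 5318\right) + 110949}{-51842} - \frac{849429978}{\sqrt{2} \sqrt{-199}} = \left(102799 + 110949\right) \left(- \frac{1}{51842}\right) - \frac{849429978}{\sqrt{2} i \sqrt{199}} = 213748 \left(- \frac{1}{51842}\right) - \frac{849429978}{i \sqrt{398}} = - \frac{106874}{25921} - 849429978 \left(- \frac{i \sqrt{398}}{398}\right) = - \frac{106874}{25921} + \frac{424714989 i \sqrt{398}}{199}$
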